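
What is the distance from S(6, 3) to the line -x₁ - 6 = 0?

12

The normal to the line is n = (-1, 0) with |n| = 1.
|n·S − 6| = |-6 − 6| = 12, so the distance is 12/1 = 12.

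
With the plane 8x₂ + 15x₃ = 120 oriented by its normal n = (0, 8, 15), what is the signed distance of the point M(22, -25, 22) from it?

10/17

n·M − 120 = 10.
|n| = 17, so the signed distance is 10/17.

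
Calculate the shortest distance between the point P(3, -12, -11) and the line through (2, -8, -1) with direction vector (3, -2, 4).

2√22

Direction vector d = (3, -2, 4).
AP = (1, -4, -10), and AP × d = (-36, -34, 10).
|AP × d|² = 2552 and |d|² = 29, so the distance is √(2552/29) = √88 = 2√22.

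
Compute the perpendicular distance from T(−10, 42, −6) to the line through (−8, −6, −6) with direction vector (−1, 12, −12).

Direction vector d = (−1, 12, −12).
AP = (−2, 48, 0), and AP × d = (−576, −24, 24).
|AP × d|² = 332928 and |d|² = 289, so the distance is √(332928/289) = √1152 = 24√2.

24√2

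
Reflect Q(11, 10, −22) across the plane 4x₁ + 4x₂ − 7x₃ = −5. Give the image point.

n = (4, 4, −7), |n|² = 81, n·Q − (-5) = 243, so t = 243/81 = 3.
Foot F = Q − 3·n = (−1, −2, −1); the reflection is 2F − Q = (−13, −14, 20).

(-13, -14, 20)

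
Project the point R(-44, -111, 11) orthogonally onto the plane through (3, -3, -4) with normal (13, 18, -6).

The perpendicular from R has direction n = (13, 18, -6): r = (-44, -111, 11) + t(13, 18, -6).
Substitute into the plane: n·(R + tn) = 9 gives -2636 + 529t = 9, so t = 5.
Foot = (-44, -111, 11) + 5·(13, 18, -6) = (21, -21, -19).

(21, -21, -19)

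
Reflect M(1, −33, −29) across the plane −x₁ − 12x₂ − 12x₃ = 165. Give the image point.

n = (−1, −12, −12), |n|² = 289, n·M − 165 = 578, so t = 578/289 = 2.
Foot F = M − 2·n = (3, −9, −5); the reflection is 2F − M = (5, 15, 19).

(5, 15, 19)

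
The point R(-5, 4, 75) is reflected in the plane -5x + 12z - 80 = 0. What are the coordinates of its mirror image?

(45, 4, -45)

With n = (-5, 0, 12), the signed offset is (n·R − 80)/|n|² = 845/169 = 5.
R' = R − 2t·n = (-5, 4, 75) − 10·(-5, 0, 12) = (45, 4, -45).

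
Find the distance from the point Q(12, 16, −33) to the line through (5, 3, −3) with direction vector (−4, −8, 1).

√794

Direction vector d = (−4, −8, 1).
AP = (7, 13, −30), and AP × d = (−227, 113, −4).
|AP × d|² = 64314 and |d|² = 81, so the distance is √(64314/81) = √794.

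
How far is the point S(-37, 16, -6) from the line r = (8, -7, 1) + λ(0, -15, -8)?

Direction vector d = (0, -15, -8).
AP = (-45, 23, -7), and AP × d = (-289, -360, 675).
|AP × d|² = 668746 and |d|² = 289, so the distance is √(668746/289) = √2314.

√2314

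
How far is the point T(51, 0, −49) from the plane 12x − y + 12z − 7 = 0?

n = (12, −1, 12); n·P − 7 = 17; |n| = 17; distance = 17/17 = 1.

1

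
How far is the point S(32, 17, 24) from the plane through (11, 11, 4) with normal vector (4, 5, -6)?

6√77/77

The plane has equation n·(r − (11, 11, 4)) = 0, i.e. n·r = 75.
Then n·(32, 17, 24) - 75 = -6.
|n| = √(16 + 25 + 36) = √77, so the distance is |-6|/√77 = 6√77/77.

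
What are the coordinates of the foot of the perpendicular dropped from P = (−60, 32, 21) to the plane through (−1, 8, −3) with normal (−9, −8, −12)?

n = (−9, −8, −12), |n|² = 289, and n·P − (-19) = 51.
t = 51/289 = 3/17, so the foot is P − t·n = (−60, 32, 21) − (3/17)·(−9, −8, −12) = (−993/17, 568/17, 393/17).

(-993/17, 568/17, 393/17)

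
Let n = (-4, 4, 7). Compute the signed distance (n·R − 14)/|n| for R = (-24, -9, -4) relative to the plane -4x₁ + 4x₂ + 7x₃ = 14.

2

n·R − 14 = 18.
|n| = 9, so the signed distance is 18/9 = 2.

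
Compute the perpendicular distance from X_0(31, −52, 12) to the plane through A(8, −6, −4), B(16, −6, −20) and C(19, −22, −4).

10/21

AB = (8, 0, −16) and AC = (11, −16, 0), so a normal is n = AB × AC = (−256, −176, −128).
n = (−256, −176, −128); n·P − (-480) = 160; |n| = 336; distance = 160/336 = 10/21.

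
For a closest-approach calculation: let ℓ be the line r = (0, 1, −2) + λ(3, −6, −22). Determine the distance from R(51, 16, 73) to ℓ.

3√410

Direction vector d = (3, −6, −22).
AP = (51, 15, 75); AP·d = -1587, |AP|² = 8451, |d|² = 529.
distance² = |AP|² − (AP·d)²/|d|² = 8451 − 2518569/529 = 3690, so the distance is 3√410.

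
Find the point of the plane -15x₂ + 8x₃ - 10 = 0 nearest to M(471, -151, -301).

n = (0, -15, 8), |n|² = 289, and n·M − 10 = -153.
t = -153/289 = -9/17, so the foot is M − t·n = (471, -151, -301) − (-9/17)·(0, -15, 8) = (471, -2702/17, -5045/17).

(471, -2702/17, -5045/17)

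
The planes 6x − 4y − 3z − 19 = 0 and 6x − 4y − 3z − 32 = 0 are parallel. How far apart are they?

13√61/61

Both planes have normal n = (6, −4, −3), |n| = √61. Any point on the first plane is at distance |32 − 19|/|n| = 13/√61 from the second.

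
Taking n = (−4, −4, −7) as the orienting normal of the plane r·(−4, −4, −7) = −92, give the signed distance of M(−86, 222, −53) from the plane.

-9

n·M − (-92) = -81.
|n| = 9, so the signed distance is -81/9 = -9.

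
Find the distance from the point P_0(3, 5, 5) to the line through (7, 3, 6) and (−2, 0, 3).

A direction vector is d = (−9, −3, −3).
AP = (−4, 2, −1), and AP × d = (−9, −3, 30).
|AP × d|² = 990 and |d|² = 99, so the distance is √(990/99) = √10.

√10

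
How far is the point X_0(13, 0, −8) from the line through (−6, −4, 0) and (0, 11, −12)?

3√29

A direction vector is d = (6, 15, −12).
AP = (19, 4, −8); AP·d = 270, |AP|² = 441, |d|² = 405.
distance² = |AP|² − (AP·d)²/|d|² = 441 − 72900/405 = 261, so the distance is 3√29.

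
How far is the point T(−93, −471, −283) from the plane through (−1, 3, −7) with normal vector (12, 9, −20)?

The plane has equation n·(r − (−1, 3, −7)) = 0, i.e. n·r = 155.
Then n·(−93, −471, −283) − 155 = 150.
|n| = √(144 + 81 + 400) = 25, so the distance is |150|/25 = 6.

6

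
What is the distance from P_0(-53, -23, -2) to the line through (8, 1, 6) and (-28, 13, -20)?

√2245

A direction vector is d = (-36, 12, -26).
AP = (-61, -24, -8), and AP × d = (720, -1298, -1596).
|AP × d|² = 4750420 and |d|² = 2116, so the distance is √(4750420/2116) = √2245.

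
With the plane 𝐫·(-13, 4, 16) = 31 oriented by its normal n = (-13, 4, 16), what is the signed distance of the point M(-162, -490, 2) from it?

7

n·M − 31 = 147.
|n| = 21, so the signed distance is 147/21 = 7.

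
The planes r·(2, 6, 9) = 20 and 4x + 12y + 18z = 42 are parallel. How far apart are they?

1/11

Divide the second equation by 2 to match normals: 2x + 6y + 9z = 21.
Both planes have normal n = (2, 6, 9), |n| = 11. Any point on the first plane is at distance |21 − 20|/|n| = 1/11 from the second.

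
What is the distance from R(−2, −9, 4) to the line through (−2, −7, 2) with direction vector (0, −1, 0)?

Direction vector d = (0, −1, 0).
AP = (0, −2, 2), and AP × d = (2, 0, 0).
|AP × d|² = 4 and |d|² = 1, so the distance is √4 = 2.

2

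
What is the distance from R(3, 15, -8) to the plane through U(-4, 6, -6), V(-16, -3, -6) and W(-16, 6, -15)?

UV = (-12, -9, 0) and UW = (-12, 0, -9), so a normal is n = UV × UW = (81, -108, -108).
Then n·(3, 15, -8) - (-324) = -189.
|n| = √(6561 + 11664 + 11664) = 27√41, so the distance is |-189|/(27√41) = 7/√41.

7/√41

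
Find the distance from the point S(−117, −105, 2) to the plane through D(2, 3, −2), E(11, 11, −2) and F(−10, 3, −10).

DE = (9, 8, 0) and DF = (−12, 0, −8), so a normal is n = DE × DF = (−64, 72, 96).
d = |(-64)·(-117) + 72·(-105) + 96·2 − (-104)| / √(4096 + 5184 + 9216) = |224| / 136 = 28/17.

28/17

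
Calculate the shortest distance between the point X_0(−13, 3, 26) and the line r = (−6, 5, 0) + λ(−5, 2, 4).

18

Direction vector d = (−5, 2, 4).
AP = (−7, −2, 26); AP·d = 135, |AP|² = 729, |d|² = 45.
distance² = |AP|² − (AP·d)²/|d|² = 729 − 18225/45 = 324, so the distance is 18.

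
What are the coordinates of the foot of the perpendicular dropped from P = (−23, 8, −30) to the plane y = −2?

(-23, -2, -30)

The perpendicular from P has direction n = (0, 1, 0): r = (−23, 8, −30) + t(0, 1, 0).
Substitute into the plane: n·(P + tn) = -2 gives 8 + 1t = -2, so t = -10.
Foot = (−23, 8, −30) + (-10)·(0, 1, 0) = (−23, −2, −30).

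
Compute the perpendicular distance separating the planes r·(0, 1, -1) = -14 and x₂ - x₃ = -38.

Both planes have normal n = (0, 1, -1), |n| = √2. Any point on the first plane is at distance |(-38) − (-14)|/|n| = 24/√2 = 12√2 from the second.

12√2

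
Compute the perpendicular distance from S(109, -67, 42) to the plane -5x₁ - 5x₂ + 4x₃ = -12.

n = (-5, -5, 4); n·P − (-12) = -30; |n| = √66; distance = 30/√66.

5√66/11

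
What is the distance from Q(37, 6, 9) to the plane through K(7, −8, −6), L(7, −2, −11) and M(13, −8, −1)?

5√86/43

KL = (0, 6, −5) and KM = (6, 0, 5), so a normal is n = KL × KM = (30, −30, −36).
n = (30, −30, −36); n·P − 666 = -60; |n| = 6√86; distance = 60/(6√86) = 5√86/43.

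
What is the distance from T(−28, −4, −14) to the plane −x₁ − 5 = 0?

23

Normal vector n = (−1, 0, 0), and n·(−28, −4, −14) − 5 = 23.
|n| = √(1 + 0 + 0) = 1, so the distance is |23|/1 = 23.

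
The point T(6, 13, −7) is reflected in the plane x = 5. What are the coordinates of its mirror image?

n = (1, 0, 0), |n|² = 1, n·T − 5 = 1, so t = 1/1 = 1.
Foot F = T − 1·n = (5, 13, −7); the reflection is 2F − T = (4, 13, −7).

(4, 13, -7)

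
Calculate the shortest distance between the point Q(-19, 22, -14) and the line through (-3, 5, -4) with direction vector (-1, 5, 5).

Direction vector d = (-1, 5, 5).
AP = (-16, 17, -10); AP·d = 51, |AP|² = 645, |d|² = 51.
distance² = |AP|² − (AP·d)²/|d|² = 645 − 2601/51 = 594, so the distance is 3√66.

3√66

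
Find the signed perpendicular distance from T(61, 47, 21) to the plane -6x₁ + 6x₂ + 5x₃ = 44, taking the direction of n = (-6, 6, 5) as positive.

n·T − 44 = -23.
|n| = √97, so the signed distance is -23/√97.

-23/√97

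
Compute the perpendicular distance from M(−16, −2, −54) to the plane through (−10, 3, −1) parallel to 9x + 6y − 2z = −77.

Parallel planes share the normal n = (9, 6, −2); since (−10, 3, −1) lies on the plane, its equation is 9x + 6y − 2z = -70.
Then n·(−16, −2, −54) − (−70) = 22.
|n| = √(81 + 36 + 4) = 11, so the distance is |22|/11 = 2.

2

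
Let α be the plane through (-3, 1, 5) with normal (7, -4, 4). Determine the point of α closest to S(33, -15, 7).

n = (7, -4, 4), |n|² = 81, and n·S − (-5) = 324.
t = 324/81 = 4, so the foot is S − t·n = (33, -15, 7) − 4·(7, -4, 4) = (5, 1, -9).

(5, 1, -9)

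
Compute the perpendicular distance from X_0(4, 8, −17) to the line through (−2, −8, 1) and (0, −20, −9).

A direction vector is d = (2, −12, −10).
AP = (6, 16, −18); AP·d = 0, |AP|² = 616, |d|² = 248.
distance² = |AP|² − (AP·d)²/|d|² = 616 − 0/248 = 616, so the distance is 2√154.

2√154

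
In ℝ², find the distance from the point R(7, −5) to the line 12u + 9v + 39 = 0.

The normal to the line is n = (12, 9) with |n| = 15.
|n·R − (-39)| = |39 − (-39)| = 78, so the distance is 78/15 = 26/5.

26/5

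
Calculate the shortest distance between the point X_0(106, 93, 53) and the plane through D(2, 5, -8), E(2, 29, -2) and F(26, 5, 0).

4

DE = (0, 24, 6) and DF = (24, 0, 8), so a normal is n = DE × DF = (192, 144, -576).
Then n·(106, 93, 53) - 5712 = -2496.
|n| = √(36864 + 20736 + 331776) = 624, so the distance is |-2496|/624 = 4.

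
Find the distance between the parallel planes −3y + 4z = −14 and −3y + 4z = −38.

With common normal n = (0, −3, 4) (|n| = 5), the distance is |(-14) − (-38)|/|n| = 24/5.

24/5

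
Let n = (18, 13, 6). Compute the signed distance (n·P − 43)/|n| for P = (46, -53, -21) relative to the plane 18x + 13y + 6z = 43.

n·P − 43 = -30.
|n| = 23, so the signed distance is -30/23.

-30/23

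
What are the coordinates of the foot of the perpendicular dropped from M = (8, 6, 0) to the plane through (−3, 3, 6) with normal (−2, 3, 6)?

n = (−2, 3, 6), |n|² = 49, and n·M − 51 = -49.
t = -49/49 = -1, so the foot is M − t·n = (8, 6, 0) − (-1)·(−2, 3, 6) = (6, 9, 6).

(6, 9, 6)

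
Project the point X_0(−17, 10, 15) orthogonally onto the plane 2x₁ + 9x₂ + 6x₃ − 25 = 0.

(-19, 1, 9)

The perpendicular from X_0 has direction n = (2, 9, 6): r = (−17, 10, 15) + t(2, 9, 6).
Substitute into the plane: n·(X_0 + tn) = 25 gives 146 + 121t = 25, so t = -1.
Foot = (−17, 10, 15) + (-1)·(2, 9, 6) = (−19, 1, 9).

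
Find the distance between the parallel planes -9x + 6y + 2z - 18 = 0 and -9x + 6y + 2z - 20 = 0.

With common normal n = (-9, 6, 2) (|n| = 11), the distance is |18 − 20|/|n| = 2/11.

2/11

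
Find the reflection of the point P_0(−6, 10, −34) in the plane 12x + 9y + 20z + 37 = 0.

(18, 28, 6)

With n = (12, 9, 20), the signed offset is (n·P_0 − (-37))/|n|² = -625/625 = -1.
P_0' = P_0 − 2t·n = (−6, 10, −34) − (-2)·(12, 9, 20) = (18, 28, 6).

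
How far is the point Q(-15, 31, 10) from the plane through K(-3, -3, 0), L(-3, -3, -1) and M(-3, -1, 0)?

12

KL = (0, 0, -1) and KM = (0, 2, 0), so a normal is n = KL × KM = (2, 0, 0).
Then n·(-15, 31, 10) - (-6) = -24.
|n| = √(4 + 0 + 0) = 2, so the distance is |-24|/2 = 12.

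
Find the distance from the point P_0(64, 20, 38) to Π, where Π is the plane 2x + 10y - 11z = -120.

Normal vector n = (2, 10, -11), and n·(64, 20, 38) - (-120) = 30.
|n| = √(4 + 100 + 121) = 15, so the distance is |30|/15 = 2.

2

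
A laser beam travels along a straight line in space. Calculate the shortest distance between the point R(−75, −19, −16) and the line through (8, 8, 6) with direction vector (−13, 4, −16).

Direction vector d = (−13, 4, −16).
AP = (−83, −27, −22); AP·d = 1323, |AP|² = 8102, |d|² = 441.
distance² = |AP|² − (AP·d)²/|d|² = 8102 − 1750329/441 = 4133, so the distance is √4133.

√4133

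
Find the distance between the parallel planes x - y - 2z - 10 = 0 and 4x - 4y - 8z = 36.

√6/6

Divide the second equation by 4 to match normals: x - y - 2z = 9.
With common normal n = (1, -1, -2) (|n| = √6), the distance is |10 − 9|/|n| = 1/√6.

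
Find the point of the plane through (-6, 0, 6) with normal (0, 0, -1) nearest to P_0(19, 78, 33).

The perpendicular from P_0 has direction n = (0, 0, -1): r = (19, 78, 33) + t(0, 0, -1).
Substitute into the plane: n·(P_0 + tn) = -6 gives -33 + 1t = -6, so t = 27.
Foot = (19, 78, 33) + 27·(0, 0, -1) = (19, 78, 6).

(19, 78, 6)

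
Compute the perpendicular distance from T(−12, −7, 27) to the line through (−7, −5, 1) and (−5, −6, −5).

7

A direction vector is d = (2, −1, −6).
AP = (−5, −2, 26), and AP × d = (38, 22, 9).
|AP × d|² = 2009 and |d|² = 41, so the distance is √(2009/41) = √49 = 7.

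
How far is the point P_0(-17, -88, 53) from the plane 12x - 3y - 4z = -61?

Normal vector n = (12, -3, -4), and n·(-17, -88, 53) - (-61) = -91.
|n| = √(144 + 9 + 16) = 13, so the distance is |-91|/13 = 7.

7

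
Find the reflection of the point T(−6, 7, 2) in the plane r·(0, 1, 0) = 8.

(-6, 9, 2)

n = (0, 1, 0), |n|² = 1, n·T − 8 = -1, so t = -1/1 = -1.
Foot F = T − (-1)·n = (−6, 8, 2); the reflection is 2F − T = (−6, 9, 2).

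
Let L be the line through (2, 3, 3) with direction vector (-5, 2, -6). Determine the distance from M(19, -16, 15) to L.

Direction vector d = (-5, 2, -6).
AP = (17, -19, 12); AP·d = -195, |AP|² = 794, |d|² = 65.
distance² = |AP|² − (AP·d)²/|d|² = 794 − 38025/65 = 209, so the distance is √209.

√209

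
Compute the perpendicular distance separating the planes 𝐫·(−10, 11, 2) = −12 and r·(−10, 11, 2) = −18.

2/5

With common normal n = (−10, 11, 2) (|n| = 15), the distance is |(-12) − (-18)|/|n| = 6/15 = 2/5.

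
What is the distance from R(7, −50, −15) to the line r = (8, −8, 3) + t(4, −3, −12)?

Direction vector d = (4, −3, −12).
AP = (−1, −42, −18), and AP × d = (450, −84, 171).
|AP × d|² = 238797 and |d|² = 169, so the distance is √(238797/169) = √1413 = 3√157.

3√157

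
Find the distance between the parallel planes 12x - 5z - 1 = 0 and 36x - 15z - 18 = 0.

5/13

Divide the second equation by 3 to match normals: 12x - 5z = 6.
With common normal n = (12, 0, -5) (|n| = 13), the distance is |1 − 6|/|n| = 5/13.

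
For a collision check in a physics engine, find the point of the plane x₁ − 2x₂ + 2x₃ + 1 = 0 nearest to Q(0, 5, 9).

The perpendicular from Q has direction n = (1, −2, 2): r = (0, 5, 9) + λ(1, −2, 2).
Substitute into the plane: n·(Q + λn) = -1 gives 8 + 9λ = -1, so λ = -1.
Foot = (0, 5, 9) + (-1)·(1, −2, 2) = (−1, 7, 7).

(-1, 7, 7)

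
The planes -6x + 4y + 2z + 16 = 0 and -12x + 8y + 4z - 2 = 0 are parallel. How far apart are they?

Divide the second equation by 2 to match normals: -6x + 4y + 2z = 1.
Both planes have normal n = (-6, 4, 2), |n| = 2√14. Any point on the first plane is at distance |1 − (-16)|/|n| = 17/(2√14) = 17√14/28 from the second.

17√14/28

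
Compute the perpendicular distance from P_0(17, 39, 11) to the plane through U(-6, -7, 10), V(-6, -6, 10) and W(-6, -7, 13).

23

UV = (0, 1, 0) and UW = (0, 0, 3), so a normal is n = UV × UW = (3, 0, 0).
n = (3, 0, 0); n·P − (-18) = 69; |n| = 3; distance = 69/3 = 23.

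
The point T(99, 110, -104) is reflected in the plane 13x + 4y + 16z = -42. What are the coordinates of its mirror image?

n = (13, 4, 16), |n|² = 441, n·T − (-42) = 105, so t = 105/441 = 5/21.
Foot F = T − (5/21)·n = (2014/21, 2290/21, -2264/21); the reflection is 2F − T = (1949/21, 2270/21, -2344/21).

(1949/21, 2270/21, -2344/21)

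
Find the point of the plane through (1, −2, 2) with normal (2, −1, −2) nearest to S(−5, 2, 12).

The perpendicular from S has direction n = (2, −1, −2): r = (−5, 2, 12) + μ(2, −1, −2).
Substitute into the plane: n·(S + μn) = 0 gives -36 + 9μ = 0, so μ = 4.
Foot = (−5, 2, 12) + 4·(2, −1, −2) = (3, −2, 4).

(3, -2, 4)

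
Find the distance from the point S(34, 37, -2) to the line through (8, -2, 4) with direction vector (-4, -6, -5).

√1001

Direction vector d = (-4, -6, -5).
AP = (26, 39, -6); AP·d = -308, |AP|² = 2233, |d|² = 77.
distance² = |AP|² − (AP·d)²/|d|² = 2233 − 94864/77 = 1001, so the distance is √1001.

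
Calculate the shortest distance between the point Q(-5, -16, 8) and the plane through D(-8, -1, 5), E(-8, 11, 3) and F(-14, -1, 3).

3√41/41

DE = (0, 12, -2) and DF = (-6, 0, -2), so a normal is n = DE × DF = (-24, 12, 72).
Then n·(-5, -16, 8) - 540 = -36.
|n| = √(576 + 144 + 5184) = 12√41, so the distance is |-36|/(12√41) = 3√41/41.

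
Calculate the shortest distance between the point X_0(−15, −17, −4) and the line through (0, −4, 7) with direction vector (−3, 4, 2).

Direction vector d = (−3, 4, 2).
AP = (−15, −13, −11); AP·d = -29, |AP|² = 515, |d|² = 29.
distance² = |AP|² − (AP·d)²/|d|² = 515 − 841/29 = 486, so the distance is 9√6.

9√6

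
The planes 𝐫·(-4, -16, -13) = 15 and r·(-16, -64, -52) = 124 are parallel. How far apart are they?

16/21

Divide the second equation by 4 to match normals: -4x₁ - 16x₂ - 13x₃ = 31.
Both planes have normal n = (-4, -16, -13), |n| = 21. Any point on the first plane is at distance |31 − 15|/|n| = 16/21 from the second.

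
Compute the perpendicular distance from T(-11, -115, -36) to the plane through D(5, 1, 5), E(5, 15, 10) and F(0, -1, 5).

26/15

DE = (0, 14, 5) and DF = (-5, -2, 0), so a normal is n = DE × DF = (10, -25, 70).
Then n·(-11, -115, -36) - 375 = -130.
|n| = √(100 + 625 + 4900) = 75, so the distance is |-130|/75 = 26/15.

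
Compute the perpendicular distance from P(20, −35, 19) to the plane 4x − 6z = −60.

d = |4·20 + (-6)·19 − (-60)| / √(16 + 0 + 36) = |26| / (2√13) = √13.

√13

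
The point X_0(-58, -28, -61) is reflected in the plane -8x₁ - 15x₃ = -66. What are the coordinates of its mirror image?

n = (-8, 0, -15), |n|² = 289, n·X_0 − (-66) = 1445, so t = 1445/289 = 5.
Foot F = X_0 − 5·n = (-18, -28, 14); the reflection is 2F − X_0 = (22, -28, 89).

(22, -28, 89)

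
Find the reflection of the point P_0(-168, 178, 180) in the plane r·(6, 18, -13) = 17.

(-3780/23, 4346/23, 3958/23)

n = (6, 18, -13), |n|² = 529, n·P_0 − 17 = -161, so t = -161/529 = -7/23.
Foot F = P_0 − (-7/23)·n = (-3822/23, 4220/23, 4049/23); the reflection is 2F − P_0 = (-3780/23, 4346/23, 3958/23).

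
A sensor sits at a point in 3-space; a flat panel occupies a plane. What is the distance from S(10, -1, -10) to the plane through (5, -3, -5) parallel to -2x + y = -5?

Parallel planes share the normal n = (-2, 1, 0); since (5, -3, -5) lies on the plane, its equation is -2x + y = -13.
Then n·(10, -1, -10) - (-13) = -8.
|n| = √(4 + 1 + 0) = √5, so the distance is |-8|/√5 = 8/√5.

8/√5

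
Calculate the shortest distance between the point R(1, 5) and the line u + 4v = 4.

The normal to the line is n = (1, 4) with |n| = √17.
|n·R − 4| = |21 − 4| = 17, so the distance is 17/√17 = √17.

√17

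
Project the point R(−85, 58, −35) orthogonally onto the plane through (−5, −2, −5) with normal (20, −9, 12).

(-5, 22, 13)

The perpendicular from R has direction n = (20, −9, 12): r = (−85, 58, −35) + μ(20, −9, 12).
Substitute into the plane: n·(R + μn) = -142 gives -2642 + 625μ = -142, so μ = 4.
Foot = (−85, 58, −35) + 4·(20, −9, 12) = (−5, 22, 13).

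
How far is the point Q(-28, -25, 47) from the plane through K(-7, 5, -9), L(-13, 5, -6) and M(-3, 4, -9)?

KL = (-6, 0, 3) and KM = (4, -1, 0), so a normal is n = KL × KM = (3, 12, 6).
n = (3, 12, 6); n·P − (-15) = -87; |n| = 3√21; distance = 87/(3√21) = 29√21/21.

29/√21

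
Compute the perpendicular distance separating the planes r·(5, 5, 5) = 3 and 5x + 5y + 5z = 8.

Both planes have normal n = (5, 5, 5), |n| = 5√3. Any point on the first plane is at distance |8 − 3|/|n| = 5/(5√3) = 1/√3 from the second.

√3/3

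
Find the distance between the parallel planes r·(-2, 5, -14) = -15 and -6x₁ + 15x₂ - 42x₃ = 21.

Divide the second equation by 3 to match normals: -2x₁ + 5x₂ - 14x₃ = 7.
Both planes have normal n = (-2, 5, -14), |n| = 15. Any point on the first plane is at distance |7 − (-15)|/|n| = 22/15 from the second.

22/15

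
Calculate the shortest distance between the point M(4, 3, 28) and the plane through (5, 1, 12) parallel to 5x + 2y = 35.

√29/29

Parallel planes share the normal n = (5, 2, 0); since (5, 1, 12) lies on the plane, its equation is 5x + 2y = 27.
n = (5, 2, 0); n·P − 27 = -1; |n| = √29; distance = 1/√29.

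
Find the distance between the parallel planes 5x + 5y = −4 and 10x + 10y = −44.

Divide the second equation by 2 to match normals: 5x + 5y = -22.
With common normal n = (5, 5, 0) (|n| = 5√2), the distance is |(-4) − (-22)|/|n| = 18/(5√2) = 9√2/5.

9√2/5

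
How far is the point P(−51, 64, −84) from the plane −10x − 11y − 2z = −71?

Normal vector n = (−10, −11, −2), and n·(−51, 64, −84) − (−71) = 45.
|n| = √(100 + 121 + 4) = 15, so the distance is |45|/15 = 3.

3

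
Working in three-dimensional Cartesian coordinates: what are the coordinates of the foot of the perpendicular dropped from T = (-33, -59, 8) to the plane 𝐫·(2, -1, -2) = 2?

(-247/9, -556/9, 22/9)

The perpendicular from T has direction n = (2, -1, -2): r = (-33, -59, 8) + μ(2, -1, -2).
Substitute into the plane: n·(T + μn) = 2 gives -23 + 9μ = 2, so μ = 25/9.
Foot = (-33, -59, 8) + (25/9)·(2, -1, -2) = (-247/9, -556/9, 22/9).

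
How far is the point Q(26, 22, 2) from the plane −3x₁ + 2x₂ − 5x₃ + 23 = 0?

n = (−3, 2, −5); n·P − (-23) = -21; |n| = √38; distance = 21/√38.

21/√38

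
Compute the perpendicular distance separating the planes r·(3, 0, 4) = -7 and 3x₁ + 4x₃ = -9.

Both planes have normal n = (3, 0, 4), |n| = 5. Any point on the first plane is at distance |(-9) − (-7)|/|n| = 2/5 from the second.

2/5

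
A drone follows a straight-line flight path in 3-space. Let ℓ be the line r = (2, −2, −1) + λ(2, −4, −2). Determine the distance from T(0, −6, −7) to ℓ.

4√2

Direction vector d = (2, −4, −2).
AP = (−2, −4, −6), and AP × d = (−16, −16, 16).
|AP × d|² = 768 and |d|² = 24, so the distance is √(768/24) = √32 = 4√2.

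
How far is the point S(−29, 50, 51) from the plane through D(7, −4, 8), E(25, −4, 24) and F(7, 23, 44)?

DE = (18, 0, 16) and DF = (0, 27, 36), so a normal is n = DE × DF = (−432, −648, 486).
n = (−432, −648, 486); n·P − 3456 = 1458; |n| = 918; distance = 1458/918 = 27/17.

27/17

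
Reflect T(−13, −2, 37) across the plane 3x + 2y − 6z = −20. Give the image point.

(17, 18, -23)

With n = (3, 2, −6), the signed offset is (n·T − (-20))/|n|² = -245/49 = -5.
T' = T − 2t·n = (−13, −2, 37) − (-10)·(3, 2, −6) = (17, 18, −23).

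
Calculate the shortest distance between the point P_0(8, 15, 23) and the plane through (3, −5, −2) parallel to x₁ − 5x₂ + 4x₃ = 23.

5/√42

Parallel planes share the normal n = (1, −5, 4); since (3, −5, −2) lies on the plane, its equation is x₁ − 5x₂ + 4x₃ = 20.
Then n·(8, 15, 23) − 20 = 5.
|n| = √(1 + 25 + 16) = √42, so the distance is |5|/√42 = 5/√42.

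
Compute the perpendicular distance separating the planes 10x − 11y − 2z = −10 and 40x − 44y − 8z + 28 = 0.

Divide the second equation by 4 to match normals: 10x − 11y − 2z = -7.
Both planes have normal n = (10, −11, −2), |n| = 15. Any point on the first plane is at distance |(-7) − (-10)|/|n| = 3/15 = 1/5 from the second.

1/5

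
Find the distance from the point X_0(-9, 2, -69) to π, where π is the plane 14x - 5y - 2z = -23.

5/3

Normal vector n = (14, -5, -2), and n·(-9, 2, -69) - (-23) = 25.
|n| = √(196 + 25 + 4) = 15, so the distance is |25|/15 = 5/3.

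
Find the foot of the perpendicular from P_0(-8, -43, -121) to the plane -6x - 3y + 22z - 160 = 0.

(-38, -58, -11)

The perpendicular from P_0 has direction n = (-6, -3, 22): r = (-8, -43, -121) + λ(-6, -3, 22).
Substitute into the plane: n·(P_0 + λn) = 160 gives -2485 + 529λ = 160, so λ = 5.
Foot = (-8, -43, -121) + 5·(-6, -3, 22) = (-38, -58, -11).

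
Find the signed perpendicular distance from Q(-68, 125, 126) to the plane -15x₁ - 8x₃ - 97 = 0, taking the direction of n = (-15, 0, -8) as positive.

n·Q − 97 = -85.
|n| = 17, so the signed distance is -85/17 = -5.

-5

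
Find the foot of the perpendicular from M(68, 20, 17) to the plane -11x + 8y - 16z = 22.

n = (-11, 8, -16), |n|² = 441, and n·M − 22 = -882.
t = -882/441 = -2, so the foot is M − t·n = (68, 20, 17) − (-2)·(-11, 8, -16) = (46, 36, -15).

(46, 36, -15)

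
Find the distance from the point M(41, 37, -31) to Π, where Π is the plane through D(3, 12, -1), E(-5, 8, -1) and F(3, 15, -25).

DE = (-8, -4, 0) and DF = (0, 3, -24), so a normal is n = DE × DF = (96, -192, -24).
Then n·(41, 37, -31) - (-1992) = -432.
|n| = √(9216 + 36864 + 576) = 216, so the distance is |-432|/216 = 2.

2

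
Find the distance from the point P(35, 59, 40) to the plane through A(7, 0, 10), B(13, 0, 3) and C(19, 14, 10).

AB = (6, 0, -7) and AC = (12, 14, 0), so a normal is n = AB × AC = (98, -84, 84).
Then n·(35, 59, 40) - 1526 = 308.
|n| = √(9604 + 7056 + 7056) = 154, so the distance is |308|/154 = 2.

2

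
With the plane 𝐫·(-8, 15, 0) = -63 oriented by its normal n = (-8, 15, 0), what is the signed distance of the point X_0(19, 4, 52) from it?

n·X_0 − (-63) = -29.
|n| = 17, so the signed distance is -29/17.

-29/17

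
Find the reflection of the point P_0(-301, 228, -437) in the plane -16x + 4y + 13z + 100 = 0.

(-871/3, 676/3, -1337/3)

n = (-16, 4, 13), |n|² = 441, n·P_0 − (-100) = 147, so t = 147/441 = 1/3.
Foot F = P_0 − (1/3)·n = (-887/3, 680/3, -1324/3); the reflection is 2F − P_0 = (-871/3, 676/3, -1337/3).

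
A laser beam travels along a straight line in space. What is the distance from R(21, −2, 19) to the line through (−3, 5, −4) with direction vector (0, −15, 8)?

Direction vector d = (0, −15, 8).
AP = (24, −7, 23); AP·d = 289, |AP|² = 1154, |d|² = 289.
distance² = |AP|² − (AP·d)²/|d|² = 1154 − 83521/289 = 865, so the distance is √865.

√865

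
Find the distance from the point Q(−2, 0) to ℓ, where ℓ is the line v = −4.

The normal to the line is n = (0, 1) with |n| = 1.
|n·Q − (-4)| = |0 − (-4)| = 4, so the distance is 4/1 = 4.

4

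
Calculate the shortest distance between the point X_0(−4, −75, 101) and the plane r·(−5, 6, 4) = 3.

d = |(-5)·(-4) + 6·(-75) + 4·101 − 3| / √(25 + 36 + 16) = |-29| / √77 = 29/√77.

29/√77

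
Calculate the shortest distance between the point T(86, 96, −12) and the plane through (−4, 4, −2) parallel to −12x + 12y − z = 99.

Parallel planes share the normal n = (−12, 12, −1); since (−4, 4, −2) lies on the plane, its equation is −12x + 12y − z = 98.
Then n·(86, 96, −12) − 98 = 34.
|n| = √(144 + 144 + 1) = 17, so the distance is |34|/17 = 2.

2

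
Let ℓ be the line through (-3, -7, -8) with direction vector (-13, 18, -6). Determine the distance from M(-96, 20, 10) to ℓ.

Direction vector d = (-13, 18, -6).
AP = (-93, 27, 18); AP·d = 1587, |AP|² = 9702, |d|² = 529.
distance² = |AP|² − (AP·d)²/|d|² = 9702 − 2518569/529 = 4941, so the distance is 9√61.

9√61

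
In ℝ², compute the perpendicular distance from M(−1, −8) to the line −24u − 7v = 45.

The normal to the line is n = (−24, −7) with |n| = 25.
|n·M − 45| = |80 − 45| = 35, so the distance is 35/25 = 7/5.

7/5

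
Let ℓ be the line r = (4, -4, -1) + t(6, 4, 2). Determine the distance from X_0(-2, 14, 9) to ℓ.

Direction vector d = (6, 4, 2).
AP = (-6, 18, 10); AP·d = 56, |AP|² = 460, |d|² = 56.
distance² = |AP|² − (AP·d)²/|d|² = 460 − 3136/56 = 404, so the distance is 2√101.

2√101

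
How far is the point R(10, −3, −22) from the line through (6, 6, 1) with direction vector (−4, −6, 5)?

Direction vector d = (−4, −6, 5).
AP = (4, −9, −23), and AP × d = (−183, 72, −60).
|AP × d|² = 42273 and |d|² = 77, so the distance is √(42273/77) = √549 = 3√61.

3√61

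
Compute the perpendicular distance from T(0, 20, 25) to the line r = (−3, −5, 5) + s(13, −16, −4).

√593

Direction vector d = (13, −16, −4).
AP = (3, 25, 20); AP·d = -441, |AP|² = 1034, |d|² = 441.
distance² = |AP|² − (AP·d)²/|d|² = 1034 − 194481/441 = 593, so the distance is √593.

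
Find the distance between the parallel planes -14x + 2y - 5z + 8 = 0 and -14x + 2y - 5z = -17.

With common normal n = (-14, 2, -5) (|n| = 15), the distance is |(-8) − (-17)|/|n| = 9/15 = 3/5.

3/5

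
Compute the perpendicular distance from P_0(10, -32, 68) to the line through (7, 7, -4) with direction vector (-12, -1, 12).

Direction vector d = (-12, -1, 12).
AP = (3, -39, 72), and AP × d = (-396, -900, -471).
|AP × d|² = 1188657 and |d|² = 289, so the distance is √(1188657/289) = √4113 = 3√457.

3√457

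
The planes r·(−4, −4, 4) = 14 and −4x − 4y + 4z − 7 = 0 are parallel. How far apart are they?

7√3/12

Both planes have normal n = (−4, −4, 4), |n| = 4√3. Any point on the first plane is at distance |7 − 14|/|n| = 7/(4√3) = 7√3/12 from the second.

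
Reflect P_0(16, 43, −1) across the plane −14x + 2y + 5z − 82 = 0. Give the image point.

With n = (−14, 2, 5), the signed offset is (n·P_0 − 82)/|n|² = -225/225 = -1.
P_0' = P_0 − 2t·n = (16, 43, −1) − (-2)·(−14, 2, 5) = (−12, 47, 9).

(-12, 47, 9)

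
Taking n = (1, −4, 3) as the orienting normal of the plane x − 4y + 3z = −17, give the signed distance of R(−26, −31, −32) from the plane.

19√26/26

n·R − (-17) = 19.
|n| = √26, so the signed distance is 19√26/26.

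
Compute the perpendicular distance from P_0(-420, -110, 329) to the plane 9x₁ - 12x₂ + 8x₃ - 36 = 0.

8

n = (9, -12, 8); n·P − 36 = 136; |n| = 17; distance = 136/17 = 8.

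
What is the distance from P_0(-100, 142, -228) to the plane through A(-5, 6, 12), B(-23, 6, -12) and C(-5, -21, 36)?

4

AB = (-18, 0, -24) and AC = (0, -27, 24), so a normal is n = AB × AC = (-648, 432, 486).
Then n·(-100, 142, -228) - 11664 = 3672.
|n| = √(419904 + 186624 + 236196) = 918, so the distance is |3672|/918 = 4.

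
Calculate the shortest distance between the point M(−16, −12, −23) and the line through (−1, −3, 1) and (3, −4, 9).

3√17

A direction vector is d = (4, −1, 8).
AP = (−15, −9, −24), and AP × d = (−96, 24, 51).
|AP × d|² = 12393 and |d|² = 81, so the distance is √(12393/81) = √153 = 3√17.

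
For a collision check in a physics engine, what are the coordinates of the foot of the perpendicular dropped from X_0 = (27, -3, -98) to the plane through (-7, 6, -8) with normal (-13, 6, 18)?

n = (-13, 6, 18), |n|² = 529, and n·X_0 − (-17) = -2116.
t = -2116/529 = -4, so the foot is X_0 − t·n = (27, -3, -98) − (-4)·(-13, 6, 18) = (-25, 21, -26).

(-25, 21, -26)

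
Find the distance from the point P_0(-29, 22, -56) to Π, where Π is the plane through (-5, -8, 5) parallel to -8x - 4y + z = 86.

11/9

Parallel planes share the normal n = (-8, -4, 1); since (-5, -8, 5) lies on the plane, its equation is -8x - 4y + z = 77.
Then n·(-29, 22, -56) - 77 = 11.
|n| = √(64 + 16 + 1) = 9, so the distance is |11|/9 = 11/9.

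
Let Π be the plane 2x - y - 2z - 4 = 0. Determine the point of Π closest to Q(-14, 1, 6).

(-4, -4, -4)

The perpendicular from Q has direction n = (2, -1, -2): r = (-14, 1, 6) + μ(2, -1, -2).
Substitute into the plane: n·(Q + μn) = 4 gives -41 + 9μ = 4, so μ = 5.
Foot = (-14, 1, 6) + 5·(2, -1, -2) = (-4, -4, -4).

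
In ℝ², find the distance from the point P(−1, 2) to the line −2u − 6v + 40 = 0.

3√10/2

The normal to the line is n = (−2, −6) with |n| = 2√10.
|n·P − (-40)| = |-10 − (-40)| = 30, so the distance is 30/(2√10) = 15/√10.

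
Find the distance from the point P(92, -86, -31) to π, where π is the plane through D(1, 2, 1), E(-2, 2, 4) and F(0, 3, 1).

DE = (-3, 0, 3) and DF = (-1, 1, 0), so a normal is n = DE × DF = (-3, -3, -3).
Then n·(92, -86, -31) - (-12) = 87.
|n| = √(9 + 9 + 9) = 3√3, so the distance is |87|/(3√3) = 29/√3.

29√3/3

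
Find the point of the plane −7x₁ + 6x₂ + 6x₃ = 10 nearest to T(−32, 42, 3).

n = (−7, 6, 6), |n|² = 121, and n·T − 10 = 484.
t = 484/121 = 4, so the foot is T − t·n = (−32, 42, 3) − 4·(−7, 6, 6) = (−4, 18, −21).

(-4, 18, -21)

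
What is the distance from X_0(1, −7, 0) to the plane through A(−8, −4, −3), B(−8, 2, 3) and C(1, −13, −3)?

AB = (0, 6, 6) and AC = (9, −9, 0), so a normal is n = AB × AC = (54, 54, −54).
Then n·(1, −7, 0) − (−486) = 162.
|n| = √(2916 + 2916 + 2916) = 54√3, so the distance is |162|/(54√3) = √3.

√3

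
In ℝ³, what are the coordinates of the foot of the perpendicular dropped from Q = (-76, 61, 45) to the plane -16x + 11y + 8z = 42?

(4, 6, 5)

n = (-16, 11, 8), |n|² = 441, and n·Q − 42 = 2205.
t = 2205/441 = 5, so the foot is Q − t·n = (-76, 61, 45) − 5·(-16, 11, 8) = (4, 6, 5).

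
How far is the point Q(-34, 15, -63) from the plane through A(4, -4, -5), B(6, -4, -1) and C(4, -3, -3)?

20/3

AB = (2, 0, 4) and AC = (0, 1, 2), so a normal is n = AB × AC = (-4, -4, 2).
Then n·(-34, 15, -63) - (-10) = -40.
|n| = √(16 + 16 + 4) = 6, so the distance is |-40|/6 = 20/3.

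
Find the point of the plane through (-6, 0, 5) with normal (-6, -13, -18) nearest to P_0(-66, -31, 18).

n = (-6, -13, -18), |n|² = 529, and n·P_0 − (-54) = 529.
t = 529/529 = 1, so the foot is P_0 − t·n = (-66, -31, 18) − 1·(-6, -13, -18) = (-60, -18, 36).

(-60, -18, 36)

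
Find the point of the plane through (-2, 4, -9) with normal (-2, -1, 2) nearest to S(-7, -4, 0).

The perpendicular from S has direction n = (-2, -1, 2): r = (-7, -4, 0) + λ(-2, -1, 2).
Substitute into the plane: n·(S + λn) = -18 gives 18 + 9λ = -18, so λ = -4.
Foot = (-7, -4, 0) + (-4)·(-2, -1, 2) = (1, 0, -8).

(1, 0, -8)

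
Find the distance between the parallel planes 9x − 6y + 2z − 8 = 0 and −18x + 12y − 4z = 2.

9/11

Divide the second equation by -2 to match normals: 9x − 6y + 2z = -1.
With common normal n = (9, −6, 2) (|n| = 11), the distance is |8 − (-1)|/|n| = 9/11.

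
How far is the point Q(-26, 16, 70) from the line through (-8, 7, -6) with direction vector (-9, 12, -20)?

Direction vector d = (-9, 12, -20).
AP = (-18, 9, 76), and AP × d = (-1092, -1044, -135).
|AP × d|² = 2300625 and |d|² = 625, so the distance is √(2300625/625) = √3681 = 3√409.

3√409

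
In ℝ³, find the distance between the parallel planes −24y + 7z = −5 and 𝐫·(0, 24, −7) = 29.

24/25

Divide the second equation by -1 to match normals: −24y + 7z = -29.
With common normal n = (0, −24, 7) (|n| = 25), the distance is |(-5) − (-29)|/|n| = 24/25.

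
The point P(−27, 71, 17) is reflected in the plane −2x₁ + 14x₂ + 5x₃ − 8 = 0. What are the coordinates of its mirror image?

(-7, -69, -33)

n = (−2, 14, 5), |n|² = 225, n·P − 8 = 1125, so t = 1125/225 = 5.
Foot F = P − 5·n = (−17, 1, −8); the reflection is 2F − P = (−7, −69, −33).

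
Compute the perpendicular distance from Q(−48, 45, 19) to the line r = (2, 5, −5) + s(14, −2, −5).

2√269

Direction vector d = (14, −2, −5).
AP = (−50, 40, 24); AP·d = -900, |AP|² = 4676, |d|² = 225.
distance² = |AP|² − (AP·d)²/|d|² = 4676 − 810000/225 = 1076, so the distance is 2√269.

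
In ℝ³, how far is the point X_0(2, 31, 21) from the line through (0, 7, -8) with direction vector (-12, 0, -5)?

2√313

Direction vector d = (-12, 0, -5).
AP = (2, 24, 29); AP·d = -169, |AP|² = 1421, |d|² = 169.
distance² = |AP|² − (AP·d)²/|d|² = 1421 − 28561/169 = 1252, so the distance is 2√313.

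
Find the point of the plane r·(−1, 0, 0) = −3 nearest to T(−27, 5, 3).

n = (−1, 0, 0), |n|² = 1, and n·T − (-3) = 30.
t = 30/1 = 30, so the foot is T − t·n = (−27, 5, 3) − 30·(−1, 0, 0) = (3, 5, 3).

(3, 5, 3)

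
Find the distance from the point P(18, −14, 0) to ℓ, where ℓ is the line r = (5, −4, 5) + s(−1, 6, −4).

√241

Direction vector d = (−1, 6, −4).
AP = (13, −10, −5); AP·d = -53, |AP|² = 294, |d|² = 53.
distance² = |AP|² − (AP·d)²/|d|² = 294 − 2809/53 = 241, so the distance is √241.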